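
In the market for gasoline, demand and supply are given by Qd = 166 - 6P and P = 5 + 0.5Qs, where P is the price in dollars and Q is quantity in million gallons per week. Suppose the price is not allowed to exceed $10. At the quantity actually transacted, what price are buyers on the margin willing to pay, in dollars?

Rearranging supply gives Qs = 2P - 10. In a free market, 166 - 6P = 2P - 10 gives the equilibrium P* = 22, Q* = 34.
Since 10 < 22, the ceiling is binding.
At P = 10: Qd = 166 - 6·10 = 106 and Qs = 2·10 - 10 = 10.
Only 10 units reach the market. On the demand curve, the marginal buyer's willingness to pay at Q = 10 is (166 - 10)/6 = 26.

26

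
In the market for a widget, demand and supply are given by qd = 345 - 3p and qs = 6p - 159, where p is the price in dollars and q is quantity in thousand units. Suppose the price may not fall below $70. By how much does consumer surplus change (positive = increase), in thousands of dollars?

Without the control the market clears where 345 - 3p = 6p - 159, i.e. p* = 56 and q* = 177.
Since 70 > 56, the floor is binding.
At p = 70: qd = 345 - 3·70 = 135 and qs = 6·70 - 159 = 261.
Consumer surplus without the control is ½ · (115 - 56) · 177 = 5221.5.
With the floor, consumers buy 135 units at 70, so CS = ½ · (115 - 70) · 135 = 3037.5.
Change in consumer surplus = 3037.5 - 5221.5 = -2184.

-2184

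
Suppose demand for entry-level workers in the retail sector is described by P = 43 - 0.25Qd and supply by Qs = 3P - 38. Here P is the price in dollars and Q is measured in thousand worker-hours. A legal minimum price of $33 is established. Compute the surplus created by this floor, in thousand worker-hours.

21

Rearranging demand gives Qd = 172 - 4P. Without the control the market clears where 172 - 4P = 3P - 38, i.e. P* = 30 and Q* = 52.
The floor of 33 is above the equilibrium price 30, so it binds.
At P = 33: Qd = 172 - 4·33 = 40 and Qs = 3·33 - 38 = 61.
Surplus = Qs - Qd = 61 - 40 = 21.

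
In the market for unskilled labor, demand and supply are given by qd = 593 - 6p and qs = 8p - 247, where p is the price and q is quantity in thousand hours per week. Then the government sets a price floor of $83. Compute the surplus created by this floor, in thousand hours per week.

Equilibrium: 593 - 6p = 8p - 247, so 840 = 14p and p* = 60, q* = 233.
Because the floor (83) lies above the market-clearing price, it is binding.
At p = 83: qd = 593 - 6·83 = 95 and qs = 8·83 - 247 = 417.
Surplus = qs - qd = 417 - 95 = 322.

322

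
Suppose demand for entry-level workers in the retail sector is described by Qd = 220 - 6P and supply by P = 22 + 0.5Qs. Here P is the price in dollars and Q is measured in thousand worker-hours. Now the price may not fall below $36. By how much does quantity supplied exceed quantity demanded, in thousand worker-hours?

Rearranging supply gives Qs = 2P - 44. Setting quantity demanded equal to quantity supplied, 220 - 6P = 2P - 44, gives P* = 33 and Q* = 22.
The floor of 36 is above the equilibrium price 33, so it binds.
At P = 36: Qd = 220 - 6·36 = 4 and Qs = 2·36 - 44 = 28.
Surplus = Qs - Qd = 28 - 4 = 24.

24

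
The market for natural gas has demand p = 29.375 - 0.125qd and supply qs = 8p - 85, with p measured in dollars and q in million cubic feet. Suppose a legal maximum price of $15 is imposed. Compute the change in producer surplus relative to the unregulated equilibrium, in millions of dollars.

Rearranging demand gives qd = 235 - 8p. Equilibrium: 235 - 8p = 8p - 85, so 320 = 16p and p* = 20, q* = 75.
Because the ceiling (15) lies below the market-clearing price, it is binding.
At p = 15: qd = 235 - 8·15 = 115 and qs = 8·15 - 85 = 35.
Producer surplus without the control is ½ · (20 - 10.625) · 75 = 351.5625.
With the ceiling, producers sell 35 units at 15, so PS = ½ · (15 - 10.625) · 35 = 76.5625.
Change in producer surplus = 76.5625 - 351.5625 = -275.

-275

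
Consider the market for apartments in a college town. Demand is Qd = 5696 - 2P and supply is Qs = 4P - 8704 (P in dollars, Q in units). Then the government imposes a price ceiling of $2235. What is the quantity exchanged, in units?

In a free market, 5696 - 2P = 4P - 8704 gives the equilibrium P* = 2400, Q* = 896.
The ceiling of 2235 is below the equilibrium price 2400, so it binds.
At P = 2235: Qd = 5696 - 2·2235 = 1226 and Qs = 4·2235 - 8704 = 236.
The quantity actually transacted is the short side, supply: 236.

236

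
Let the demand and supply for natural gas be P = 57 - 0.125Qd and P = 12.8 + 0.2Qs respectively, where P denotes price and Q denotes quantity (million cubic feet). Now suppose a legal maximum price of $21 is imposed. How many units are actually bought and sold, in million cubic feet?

41

Rearranging demand gives Qd = 456 - 8P; rearranging supply gives Qs = 5P - 64. Equilibrium: 456 - 8P = 5P - 64, so 520 = 13P and P* = 40, Q* = 136.
Because the ceiling (21) lies below the market-clearing price, it is binding.
At P = 21: Qd = 456 - 8·21 = 288 and Qs = 5·21 - 64 = 41.
The quantity actually transacted is the short side, supply: 41.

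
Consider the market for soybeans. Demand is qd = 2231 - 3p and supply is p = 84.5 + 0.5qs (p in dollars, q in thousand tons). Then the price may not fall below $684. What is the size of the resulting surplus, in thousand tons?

1020

Rearranging supply gives qs = 2p - 169. Equilibrium: 2231 - 3p = 2p - 169, so 2400 = 5p and p* = 480, q* = 791.
Since 684 > 480, the floor is binding.
At p = 684: qd = 2231 - 3·684 = 179 and qs = 2·684 - 169 = 1199.
Surplus = qs - qd = 1199 - 179 = 1020.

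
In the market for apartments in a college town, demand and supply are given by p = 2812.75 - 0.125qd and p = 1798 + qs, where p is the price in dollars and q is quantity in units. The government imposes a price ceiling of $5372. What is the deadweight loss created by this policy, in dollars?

Rearranging demand gives qd = 22502 - 8p; rearranging supply gives qs = p - 1798. Setting quantity demanded equal to quantity supplied, 22502 - 8p = p - 1798, gives p* = 2700 and q* = 902.
The ceiling of 5372 is above the equilibrium price 2700, so it is not binding; the market clears at p* = 2700, q* = 902.
Since the control does not bind, no trades are prevented and deadweight loss is zero.

0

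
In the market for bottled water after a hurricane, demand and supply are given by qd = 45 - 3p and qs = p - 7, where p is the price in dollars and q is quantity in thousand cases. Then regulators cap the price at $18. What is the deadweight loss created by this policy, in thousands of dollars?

0

In a free market, 45 - 3p = p - 7 gives the equilibrium p* = 13, q* = 6.
Since 18 is above p* = 13, the ceiling does not bind and the free-market outcome prevails.
Since the control does not bind, no trades are prevented and deadweight loss is zero.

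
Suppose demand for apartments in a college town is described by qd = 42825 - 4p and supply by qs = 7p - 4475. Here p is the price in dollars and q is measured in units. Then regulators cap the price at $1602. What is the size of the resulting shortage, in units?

Without the control the market clears where 42825 - 4p = 7p - 4475, i.e. p* = 4300 and q* = 25625.
Because the ceiling (1602) lies below the market-clearing price, it is binding.
At p = 1602: qd = 42825 - 4·1602 = 36417 and qs = 7·1602 - 4475 = 6739.
Shortage = qd - qs = 36417 - 6739 = 29678.

29678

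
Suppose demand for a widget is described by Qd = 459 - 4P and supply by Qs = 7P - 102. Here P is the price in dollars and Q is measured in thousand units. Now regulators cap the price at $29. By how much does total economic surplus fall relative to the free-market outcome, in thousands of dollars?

4658.5

In a free market, 459 - 4P = 7P - 102 gives the equilibrium P* = 51, Q* = 255.
Since 29 < 51, the ceiling is binding.
At P = 29: Qd = 459 - 4·29 = 343 and Qs = 7·29 - 102 = 101.
Quantity traded falls to 101. At Q = 101 the demand price is (459 - 101)/4 = 89.5 and the supply price is (102 + 101)/7 = 29.
Deadweight loss = ½ · (89.5 - 29) · (255 - 101) = ½ · 60.5 · 154 = 4658.5.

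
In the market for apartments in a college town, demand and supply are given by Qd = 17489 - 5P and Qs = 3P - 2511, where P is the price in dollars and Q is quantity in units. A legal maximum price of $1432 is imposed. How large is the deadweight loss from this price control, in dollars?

Without the control the market clears where 17489 - 5P = 3P - 2511, i.e. P* = 2500 and Q* = 4989.
Since 1432 < 2500, the ceiling is binding.
At P = 1432: Qd = 17489 - 5·1432 = 10329 and Qs = 3·1432 - 2511 = 1785.
Quantity traded falls to 1785. At Q = 1785 the demand price is (17489 - 1785)/5 = 3140.8 and the supply price is (2511 + 1785)/3 = 1432.
Deadweight loss = ½ · (3140.8 - 1432) · (4989 - 1785) = ½ · 1708.8 · 3204 = 2737497.6.

2737497.6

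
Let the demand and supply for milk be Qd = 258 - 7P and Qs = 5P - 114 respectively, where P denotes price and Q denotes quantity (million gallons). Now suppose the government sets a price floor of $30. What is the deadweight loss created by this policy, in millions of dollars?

0

Setting quantity demanded equal to quantity supplied, 258 - 7P = 5P - 114, gives P* = 31 and Q* = 41.
Since 30 is below P* = 31, the floor does not bind and the free-market outcome prevails.
Since the control does not bind, no trades are prevented and deadweight loss is zero.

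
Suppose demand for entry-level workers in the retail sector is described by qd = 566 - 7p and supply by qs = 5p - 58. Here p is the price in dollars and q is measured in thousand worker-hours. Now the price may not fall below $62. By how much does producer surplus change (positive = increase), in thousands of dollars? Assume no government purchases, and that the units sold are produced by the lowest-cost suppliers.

830

Without the control the market clears where 566 - 7p = 5p - 58, i.e. p* = 52 and q* = 202.
The floor of 62 is above the equilibrium price 52, so it binds.
At p = 62: qd = 566 - 7·62 = 132 and qs = 5·62 - 58 = 252.
Producer surplus without the control is ½ · (52 - 11.6) · 202 = 4080.4.
With the floor, 132 units are sold at 62. The supply price at q = 132 is 38, so PS = ½ · [(62 - 11.6) + (62 - 38)] · 132 = 4910.4.
Change in producer surplus = 4910.4 - 4080.4 = 830.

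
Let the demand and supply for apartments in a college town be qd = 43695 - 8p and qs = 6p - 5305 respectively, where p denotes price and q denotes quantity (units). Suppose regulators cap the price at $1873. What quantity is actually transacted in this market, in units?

5933

Setting quantity demanded equal to quantity supplied, 43695 - 8p = 6p - 5305, gives p* = 3500 and q* = 15695.
Since 1873 < 3500, the ceiling is binding.
At p = 1873: qd = 43695 - 8·1873 = 28711 and qs = 6·1873 - 5305 = 5933.
The quantity actually transacted is the short side, supply: 5933.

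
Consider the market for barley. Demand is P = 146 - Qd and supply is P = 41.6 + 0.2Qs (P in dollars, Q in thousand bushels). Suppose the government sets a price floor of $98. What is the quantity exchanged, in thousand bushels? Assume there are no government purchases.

48

Rearranging demand gives Qd = 146 - P; rearranging supply gives Qs = 5P - 208. Equilibrium: 146 - P = 5P - 208, so 354 = 6P and P* = 59, Q* = 87.
The floor of 98 is above the equilibrium price 59, so it binds.
At P = 98: Qd = 146 - 98 = 48 and Qs = 5·98 - 208 = 282.
The quantity actually transacted is the short side, demand: 48.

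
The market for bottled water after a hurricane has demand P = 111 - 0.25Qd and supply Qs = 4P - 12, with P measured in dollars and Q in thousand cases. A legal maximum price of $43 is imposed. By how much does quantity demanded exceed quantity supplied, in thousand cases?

112

Rearranging demand gives Qd = 444 - 4P. In a free market, 444 - 4P = 4P - 12 gives the equilibrium P* = 57, Q* = 216.
The ceiling of 43 is below the equilibrium price 57, so it binds.
At P = 43: Qd = 444 - 4·43 = 272 and Qs = 4·43 - 12 = 160.
Shortage = Qd - Qs = 272 - 160 = 112.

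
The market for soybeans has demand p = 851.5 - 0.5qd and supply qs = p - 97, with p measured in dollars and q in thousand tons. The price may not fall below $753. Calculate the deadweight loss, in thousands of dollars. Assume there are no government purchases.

70227

Rearranging demand gives qd = 1703 - 2p. Equilibrium: 1703 - 2p = p - 97, so 1800 = 3p and p* = 600, q* = 503.
Since 753 > 600, the floor is binding.
At p = 753: qd = 1703 - 2·753 = 197 and qs = 753 - 97 = 656.
Quantity traded falls to 197. At q = 197 the demand price is (1703 - 197)/2 = 753 and the supply price is 97 + 197 = 294.
Deadweight loss = ½ · (753 - 294) · (503 - 197) = ½ · 459 · 306 = 70227.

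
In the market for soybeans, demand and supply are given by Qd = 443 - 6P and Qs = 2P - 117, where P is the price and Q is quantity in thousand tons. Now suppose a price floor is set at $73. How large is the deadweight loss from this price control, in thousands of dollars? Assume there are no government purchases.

Without the control the market clears where 443 - 6P = 2P - 117, i.e. P* = 70 and Q* = 23.
The floor of 73 is above the equilibrium price 70, so it binds.
At P = 73: Qd = 443 - 6·73 = 5 and Qs = 2·73 - 117 = 29.
Quantity traded falls to 5. At Q = 5 the demand price is (443 - 5)/6 = 73 and the supply price is (117 + 5)/2 = 61.
Deadweight loss = ½ · (73 - 61) · (23 - 5) = ½ · 12 · 18 = 108.

108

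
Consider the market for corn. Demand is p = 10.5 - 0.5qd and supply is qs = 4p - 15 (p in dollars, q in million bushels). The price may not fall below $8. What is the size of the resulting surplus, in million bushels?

12

Rearranging demand gives qd = 21 - 2p. Without the control the market clears where 21 - 2p = 4p - 15, i.e. p* = 6 and q* = 9.
The floor of 8 is above the equilibrium price 6, so it binds.
At p = 8: qd = 21 - 2·8 = 5 and qs = 4·8 - 15 = 17.
Surplus = qs - qd = 17 - 5 = 12.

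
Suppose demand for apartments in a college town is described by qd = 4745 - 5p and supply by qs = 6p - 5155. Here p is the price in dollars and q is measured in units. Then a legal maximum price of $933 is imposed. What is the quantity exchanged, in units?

245

Setting quantity demanded equal to quantity supplied, 4745 - 5p = 6p - 5155, gives p* = 900 and q* = 245.
The ceiling of 933 is above the equilibrium price 900, so it is not binding; the market clears at p* = 900, q* = 245.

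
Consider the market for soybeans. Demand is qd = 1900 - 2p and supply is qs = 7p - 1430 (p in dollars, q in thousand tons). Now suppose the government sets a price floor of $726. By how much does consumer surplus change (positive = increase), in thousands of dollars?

-286224

Equilibrium: 1900 - 2p = 7p - 1430, so 3330 = 9p and p* = 370, q* = 1160.
Since 726 > 370, the floor is binding.
At p = 726: qd = 1900 - 2·726 = 448 and qs = 7·726 - 1430 = 3652.
Consumer surplus without the control is ½ · (950 - 370) · 1160 = 336400.
With the floor, consumers buy 448 units at 726, so CS = ½ · (950 - 726) · 448 = 50176.
Change in consumer surplus = 50176 - 336400 = -286224.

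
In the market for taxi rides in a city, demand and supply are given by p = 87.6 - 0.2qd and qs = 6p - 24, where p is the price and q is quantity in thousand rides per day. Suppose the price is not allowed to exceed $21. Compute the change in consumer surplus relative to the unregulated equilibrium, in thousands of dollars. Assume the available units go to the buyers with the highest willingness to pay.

Rearranging demand gives qd = 438 - 5p. Without the control the market clears where 438 - 5p = 6p - 24, i.e. p* = 42 and q* = 228.
The ceiling of 21 is below the equilibrium price 42, so it binds.
At p = 21: qd = 438 - 5·21 = 333 and qs = 6·21 - 24 = 102.
Consumer surplus without the control is ½ · (87.6 - 42) · 228 = 5198.4.
With the ceiling, 102 units are sold at 21 (assume they go to the highest-value buyers). The demand price at q = 102 is 67.2, so CS = ½ · [(87.6 - 21) + (67.2 - 21)] · 102 = 5752.8.
Change in consumer surplus = 5752.8 - 5198.4 = 554.4.

554.4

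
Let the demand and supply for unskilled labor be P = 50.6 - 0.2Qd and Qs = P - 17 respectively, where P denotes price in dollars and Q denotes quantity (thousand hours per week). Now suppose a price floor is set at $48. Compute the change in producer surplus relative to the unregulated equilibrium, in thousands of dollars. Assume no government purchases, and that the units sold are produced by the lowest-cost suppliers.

-73.5

Rearranging demand gives Qd = 253 - 5P. Equilibrium: 253 - 5P = P - 17, so 270 = 6P and P* = 45, Q* = 28.
Because the floor (48) lies above the market-clearing price, it is binding.
At P = 48: Qd = 253 - 5·48 = 13 and Qs = 48 - 17 = 31.
Producer surplus without the control is ½ · (45 - 17) · 28 = 392.
With the floor, 13 units are sold at 48. The supply price at Q = 13 is 30, so PS = ½ · [(48 - 17) + (48 - 30)] · 13 = 318.5.
Change in producer surplus = 318.5 - 392 = -73.5.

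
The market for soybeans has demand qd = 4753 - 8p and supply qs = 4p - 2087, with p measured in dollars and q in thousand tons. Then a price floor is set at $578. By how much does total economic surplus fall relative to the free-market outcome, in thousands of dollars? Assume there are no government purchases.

768

In a free market, 4753 - 8p = 4p - 2087 gives the equilibrium p* = 570, q* = 193.
The floor of 578 is above the equilibrium price 570, so it binds.
At p = 578: qd = 4753 - 8·578 = 129 and qs = 4·578 - 2087 = 225.
Quantity traded falls to 129. At q = 129 the demand price is (4753 - 129)/8 = 578 and the supply price is (2087 + 129)/4 = 554.
Deadweight loss = ½ · (578 - 554) · (193 - 129) = ½ · 24 · 64 = 768.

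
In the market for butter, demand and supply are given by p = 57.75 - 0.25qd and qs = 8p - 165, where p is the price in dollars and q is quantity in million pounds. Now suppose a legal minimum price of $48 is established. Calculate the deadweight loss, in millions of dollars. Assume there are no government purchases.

675

Rearranging demand gives qd = 231 - 4p. Without the control the market clears where 231 - 4p = 8p - 165, i.e. p* = 33 and q* = 99.
The floor of 48 is above the equilibrium price 33, so it binds.
At p = 48: qd = 231 - 4·48 = 39 and qs = 8·48 - 165 = 219.
Quantity traded falls to 39. At q = 39 the demand price is (231 - 39)/4 = 48 and the supply price is (165 + 39)/8 = 25.5.
Deadweight loss = ½ · (48 - 25.5) · (99 - 39) = ½ · 22.5 · 60 = 675.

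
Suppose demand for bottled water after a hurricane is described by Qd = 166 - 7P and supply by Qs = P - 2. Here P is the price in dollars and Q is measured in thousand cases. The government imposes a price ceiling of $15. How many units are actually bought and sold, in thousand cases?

In a free market, 166 - 7P = P - 2 gives the equilibrium P* = 21, Q* = 19.
Because the ceiling (15) lies below the market-clearing price, it is binding.
At P = 15: Qd = 166 - 7·15 = 61 and Qs = 15 - 2 = 13.
The quantity actually transacted is the short side, supply: 13.

13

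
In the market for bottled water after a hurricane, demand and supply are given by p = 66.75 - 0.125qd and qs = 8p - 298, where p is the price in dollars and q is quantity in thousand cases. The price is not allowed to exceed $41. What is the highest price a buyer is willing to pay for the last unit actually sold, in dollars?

63

Rearranging demand gives qd = 534 - 8p. In a free market, 534 - 8p = 8p - 298 gives the equilibrium p* = 52, q* = 118.
Since 41 < 52, the ceiling is binding.
At p = 41: qd = 534 - 8·41 = 206 and qs = 8·41 - 298 = 30.
Only 30 units reach the market. On the demand curve, the marginal buyer's willingness to pay at q = 30 is (534 - 30)/8 = 63.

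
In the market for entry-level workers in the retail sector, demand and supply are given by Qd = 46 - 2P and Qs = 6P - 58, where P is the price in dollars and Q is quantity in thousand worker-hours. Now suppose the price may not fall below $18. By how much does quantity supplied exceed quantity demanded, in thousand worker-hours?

40

Setting quantity demanded equal to quantity supplied, 46 - 2P = 6P - 58, gives P* = 13 and Q* = 20.
Because the floor (18) lies above the market-clearing price, it is binding.
At P = 18: Qd = 46 - 2·18 = 10 and Qs = 6·18 - 58 = 50.
Surplus = Qs - Qd = 50 - 10 = 40.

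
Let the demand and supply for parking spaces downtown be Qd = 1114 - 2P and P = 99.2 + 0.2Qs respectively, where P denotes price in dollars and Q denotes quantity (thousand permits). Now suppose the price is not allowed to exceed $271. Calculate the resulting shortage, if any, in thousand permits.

0

Rearranging supply gives Qs = 5P - 496. Without the control the market clears where 1114 - 2P = 5P - 496, i.e. P* = 230 and Q* = 654.
Since 271 is above P* = 230, the ceiling does not bind and the free-market outcome prevails.
Since the control does not bind, there is no shortage.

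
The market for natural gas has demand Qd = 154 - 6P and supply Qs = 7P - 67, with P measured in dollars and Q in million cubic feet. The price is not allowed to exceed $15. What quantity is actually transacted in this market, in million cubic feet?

Equilibrium: 154 - 6P = 7P - 67, so 221 = 13P and P* = 17, Q* = 52.
Because the ceiling (15) lies below the market-clearing price, it is binding.
At P = 15: Qd = 154 - 6·15 = 64 and Qs = 7·15 - 67 = 38.
The quantity actually transacted is the short side, supply: 38.

38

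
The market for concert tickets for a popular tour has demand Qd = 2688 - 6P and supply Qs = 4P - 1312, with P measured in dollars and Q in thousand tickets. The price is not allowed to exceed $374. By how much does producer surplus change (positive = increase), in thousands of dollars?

-6136

Setting quantity demanded equal to quantity supplied, 2688 - 6P = 4P - 1312, gives P* = 400 and Q* = 288.
Because the ceiling (374) lies below the market-clearing price, it is binding.
At P = 374: Qd = 2688 - 6·374 = 444 and Qs = 4·374 - 1312 = 184.
Producer surplus without the control is ½ · (400 - 328) · 288 = 10368.
With the ceiling, producers sell 184 units at 374, so PS = ½ · (374 - 328) · 184 = 4232.
Change in producer surplus = 4232 - 10368 = -6136.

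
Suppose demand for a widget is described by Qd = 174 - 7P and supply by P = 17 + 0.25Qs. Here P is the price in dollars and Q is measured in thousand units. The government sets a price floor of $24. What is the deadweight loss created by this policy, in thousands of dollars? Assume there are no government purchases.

Rearranging supply gives Qs = 4P - 68. Without the control the market clears where 174 - 7P = 4P - 68, i.e. P* = 22 and Q* = 20.
Because the floor (24) lies above the market-clearing price, it is binding.
At P = 24: Qd = 174 - 7·24 = 6 and Qs = 4·24 - 68 = 28.
Quantity traded falls to 6. At Q = 6 the demand price is (174 - 6)/7 = 24 and the supply price is (68 + 6)/4 = 18.5.
Deadweight loss = ½ · (24 - 18.5) · (20 - 6) = ½ · 5.5 · 14 = 38.5.

38.5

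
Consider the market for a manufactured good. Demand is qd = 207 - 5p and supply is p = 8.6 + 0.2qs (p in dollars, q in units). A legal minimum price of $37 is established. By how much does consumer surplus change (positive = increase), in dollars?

Rearranging supply gives qs = 5p - 43. Setting quantity demanded equal to quantity supplied, 207 - 5p = 5p - 43, gives p* = 25 and q* = 82.
Since 37 > 25, the floor is binding.
At p = 37: qd = 207 - 5·37 = 22 and qs = 5·37 - 43 = 142.
Consumer surplus without the control is ½ · (41.4 - 25) · 82 = 672.4.
With the floor, consumers buy 22 units at 37, so CS = ½ · (41.4 - 37) · 22 = 48.4.
Change in consumer surplus = 48.4 - 672.4 = -624.

-624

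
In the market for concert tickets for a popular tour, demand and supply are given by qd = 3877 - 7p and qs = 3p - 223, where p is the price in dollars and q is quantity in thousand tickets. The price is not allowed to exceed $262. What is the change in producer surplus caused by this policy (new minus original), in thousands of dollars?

Setting quantity demanded equal to quantity supplied, 3877 - 7p = 3p - 223, gives p* = 410 and q* = 1007.
Since 262 < 410, the ceiling is binding.
At p = 262: qd = 3877 - 7·262 = 2043 and qs = 3·262 - 223 = 563.
Producer surplus without the control is ½ · (410 - 223/3) · 1007 = 1014049/6.
With the ceiling, producers sell 563 units at 262, so PS = ½ · (262 - 223/3) · 563 = 316969/6.
Change in producer surplus = 316969/6 - 1014049/6 = -116180.

-116180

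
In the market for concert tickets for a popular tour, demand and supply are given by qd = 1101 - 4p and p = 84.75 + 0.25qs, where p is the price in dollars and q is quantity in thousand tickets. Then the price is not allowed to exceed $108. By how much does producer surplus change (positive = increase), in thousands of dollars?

-17064

Rearranging supply gives qs = 4p - 339. Equilibrium: 1101 - 4p = 4p - 339, so 1440 = 8p and p* = 180, q* = 381.
The ceiling of 108 is below the equilibrium price 180, so it binds.
At p = 108: qd = 1101 - 4·108 = 669 and qs = 4·108 - 339 = 93.
Producer surplus without the control is ½ · (180 - 84.75) · 381 = 18145.125.
With the ceiling, producers sell 93 units at 108, so PS = ½ · (108 - 84.75) · 93 = 1081.125.
Change in producer surplus = 1081.125 - 18145.125 = -17064.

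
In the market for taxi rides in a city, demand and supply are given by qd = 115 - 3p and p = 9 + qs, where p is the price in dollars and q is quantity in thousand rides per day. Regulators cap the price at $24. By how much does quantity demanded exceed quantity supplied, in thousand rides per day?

Rearranging supply gives qs = p - 9. Equilibrium: 115 - 3p = p - 9, so 124 = 4p and p* = 31, q* = 22.
Since 24 < 31, the ceiling is binding.
At p = 24: qd = 115 - 3·24 = 43 and qs = 24 - 9 = 15.
Shortage = qd - qs = 43 - 15 = 28.

28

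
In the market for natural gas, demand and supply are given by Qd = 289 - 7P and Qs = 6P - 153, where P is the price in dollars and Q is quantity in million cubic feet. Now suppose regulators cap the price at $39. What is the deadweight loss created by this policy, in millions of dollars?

0

Setting quantity demanded equal to quantity supplied, 289 - 7P = 6P - 153, gives P* = 34 and Q* = 51.
Since 39 is above P* = 34, the ceiling does not bind and the free-market outcome prevails.
Since the control does not bind, no trades are prevented and deadweight loss is zero.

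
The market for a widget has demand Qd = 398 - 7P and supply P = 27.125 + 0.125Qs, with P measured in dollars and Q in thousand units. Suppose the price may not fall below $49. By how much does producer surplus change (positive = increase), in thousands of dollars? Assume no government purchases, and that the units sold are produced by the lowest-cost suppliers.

Rearranging supply gives Qs = 8P - 217. In a free market, 398 - 7P = 8P - 217 gives the equilibrium P* = 41, Q* = 111.
Since 49 > 41, the floor is binding.
At P = 49: Qd = 398 - 7·49 = 55 and Qs = 8·49 - 217 = 175.
Producer surplus without the control is ½ · (41 - 27.125) · 111 = 770.0625.
With the floor, 55 units are sold at 49. The supply price at Q = 55 is 34, so PS = ½ · [(49 - 27.125) + (49 - 34)] · 55 = 1014.0625.
Change in producer surplus = 1014.0625 - 770.0625 = 244.

244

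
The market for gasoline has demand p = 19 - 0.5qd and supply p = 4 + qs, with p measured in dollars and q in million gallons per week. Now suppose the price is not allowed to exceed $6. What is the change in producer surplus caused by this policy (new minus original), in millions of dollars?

Rearranging demand gives qd = 38 - 2p; rearranging supply gives qs = p - 4. Setting quantity demanded equal to quantity supplied, 38 - 2p = p - 4, gives p* = 14 and q* = 10.
The ceiling of 6 is below the equilibrium price 14, so it binds.
At p = 6: qd = 38 - 2·6 = 26 and qs = 6 - 4 = 2.
Producer surplus without the control is ½ · (14 - 4) · 10 = 50.
With the ceiling, producers sell 2 units at 6, so PS = ½ · (6 - 4) · 2 = 2.
Change in producer surplus = 2 - 50 = -48.

-48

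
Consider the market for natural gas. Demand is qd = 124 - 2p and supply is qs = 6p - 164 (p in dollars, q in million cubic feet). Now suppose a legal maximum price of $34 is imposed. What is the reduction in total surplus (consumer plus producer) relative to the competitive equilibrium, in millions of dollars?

48

Setting quantity demanded equal to quantity supplied, 124 - 2p = 6p - 164, gives p* = 36 and q* = 52.
Because the ceiling (34) lies below the market-clearing price, it is binding.
At p = 34: qd = 124 - 2·34 = 56 and qs = 6·34 - 164 = 40.
Quantity traded falls to 40. At q = 40 the demand price is (124 - 40)/2 = 42 and the supply price is (164 + 40)/6 = 34.
Deadweight loss = ½ · (42 - 34) · (52 - 40) = ½ · 8 · 12 = 48.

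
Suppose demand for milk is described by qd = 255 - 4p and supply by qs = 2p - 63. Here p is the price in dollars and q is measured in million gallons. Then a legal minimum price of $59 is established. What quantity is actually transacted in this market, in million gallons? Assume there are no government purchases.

Setting quantity demanded equal to quantity supplied, 255 - 4p = 2p - 63, gives p* = 53 and q* = 43.
The floor of 59 is above the equilibrium price 53, so it binds.
At p = 59: qd = 255 - 4·59 = 19 and qs = 2·59 - 63 = 55.
The quantity actually transacted is the short side, demand: 19.

19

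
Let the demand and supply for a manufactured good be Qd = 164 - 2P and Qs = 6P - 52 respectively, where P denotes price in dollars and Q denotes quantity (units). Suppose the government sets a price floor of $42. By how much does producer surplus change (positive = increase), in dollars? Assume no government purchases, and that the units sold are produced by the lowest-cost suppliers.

Setting quantity demanded equal to quantity supplied, 164 - 2P = 6P - 52, gives P* = 27 and Q* = 110.
The floor of 42 is above the equilibrium price 27, so it binds.
At P = 42: Qd = 164 - 2·42 = 80 and Qs = 6·42 - 52 = 200.
Producer surplus without the control is ½ · (27 - 26/3) · 110 = 3025/3.
With the floor, 80 units are sold at 42. The supply price at Q = 80 is 22, so PS = ½ · [(42 - 26/3) + (42 - 22)] · 80 = 6400/3.
Change in producer surplus = 6400/3 - 3025/3 = 1125.

1125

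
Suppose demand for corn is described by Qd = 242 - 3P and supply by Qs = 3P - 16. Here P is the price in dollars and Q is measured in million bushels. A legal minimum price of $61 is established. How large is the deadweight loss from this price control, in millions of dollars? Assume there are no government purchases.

Setting quantity demanded equal to quantity supplied, 242 - 3P = 3P - 16, gives P* = 43 and Q* = 113.
Because the floor (61) lies above the market-clearing price, it is binding.
At P = 61: Qd = 242 - 3·61 = 59 and Qs = 3·61 - 16 = 167.
Quantity traded falls to 59. At Q = 59 the demand price is (242 - 59)/3 = 61 and the supply price is (16 + 59)/3 = 25.
Deadweight loss = ½ · (61 - 25) · (113 - 59) = ½ · 36 · 54 = 972.

972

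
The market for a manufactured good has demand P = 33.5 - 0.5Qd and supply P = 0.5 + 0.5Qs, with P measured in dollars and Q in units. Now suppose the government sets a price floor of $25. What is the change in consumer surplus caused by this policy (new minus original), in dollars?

-200

Rearranging demand gives Qd = 67 - 2P; rearranging supply gives Qs = 2P - 1. Equilibrium: 67 - 2P = 2P - 1, so 68 = 4P and P* = 17, Q* = 33.
Since 25 > 17, the floor is binding.
At P = 25: Qd = 67 - 2·25 = 17 and Qs = 2·25 - 1 = 49.
Consumer surplus without the control is ½ · (33.5 - 17) · 33 = 272.25.
With the floor, consumers buy 17 units at 25, so CS = ½ · (33.5 - 25) · 17 = 72.25.
Change in consumer surplus = 72.25 - 272.25 = -200.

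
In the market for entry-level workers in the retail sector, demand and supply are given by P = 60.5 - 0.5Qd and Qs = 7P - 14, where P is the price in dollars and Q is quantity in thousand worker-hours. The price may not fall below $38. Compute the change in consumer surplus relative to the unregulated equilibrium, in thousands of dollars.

Rearranging demand gives Qd = 121 - 2P. Setting quantity demanded equal to quantity supplied, 121 - 2P = 7P - 14, gives P* = 15 and Q* = 91.
Because the floor (38) lies above the market-clearing price, it is binding.
At P = 38: Qd = 121 - 2·38 = 45 and Qs = 7·38 - 14 = 252.
Consumer surplus without the control is ½ · (60.5 - 15) · 91 = 2070.25.
With the floor, consumers buy 45 units at 38, so CS = ½ · (60.5 - 38) · 45 = 506.25.
Change in consumer surplus = 506.25 - 2070.25 = -1564.

-1564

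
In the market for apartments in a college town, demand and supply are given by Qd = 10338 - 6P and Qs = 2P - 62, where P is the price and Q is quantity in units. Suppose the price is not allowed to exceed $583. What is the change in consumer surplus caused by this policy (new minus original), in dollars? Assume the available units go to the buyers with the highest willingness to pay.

In a free market, 10338 - 6P = 2P - 62 gives the equilibrium P* = 1300, Q* = 2538.
The ceiling of 583 is below the equilibrium price 1300, so it binds.
At P = 583: Qd = 10338 - 6·583 = 6840 and Qs = 2·583 - 62 = 1104.
Consumer surplus without the control is ½ · (1723 - 1300) · 2538 = 536787.
With the ceiling, 1104 units are sold at 583 (assume they go to the highest-value buyers). The demand price at Q = 1104 is 1539, so CS = ½ · [(1723 - 583) + (1539 - 583)] · 1104 = 1156992.
Change in consumer surplus = 1156992 - 536787 = 620205.

620205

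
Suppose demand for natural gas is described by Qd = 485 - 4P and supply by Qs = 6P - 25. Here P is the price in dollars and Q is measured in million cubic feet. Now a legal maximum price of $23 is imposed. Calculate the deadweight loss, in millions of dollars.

5880

In a free market, 485 - 4P = 6P - 25 gives the equilibrium P* = 51, Q* = 281.
Since 23 < 51, the ceiling is binding.
At P = 23: Qd = 485 - 4·23 = 393 and Qs = 6·23 - 25 = 113.
Quantity traded falls to 113. At Q = 113 the demand price is (485 - 113)/4 = 93 and the supply price is (25 + 113)/6 = 23.
Deadweight loss = ½ · (93 - 23) · (281 - 113) = ½ · 70 · 168 = 5880.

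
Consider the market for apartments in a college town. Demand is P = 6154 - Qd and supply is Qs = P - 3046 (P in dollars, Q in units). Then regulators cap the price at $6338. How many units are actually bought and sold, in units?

1554

Rearranging demand gives Qd = 6154 - P. Equilibrium: 6154 - P = P - 3046, so 9200 = 2P and P* = 4600, Q* = 1554.
Since 6338 is above P* = 4600, the ceiling does not bind and the free-market outcome prevails.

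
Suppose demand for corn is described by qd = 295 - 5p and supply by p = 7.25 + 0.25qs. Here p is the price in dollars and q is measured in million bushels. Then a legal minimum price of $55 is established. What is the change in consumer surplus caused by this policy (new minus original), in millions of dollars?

-1282.5

Rearranging supply gives qs = 4p - 29. In a free market, 295 - 5p = 4p - 29 gives the equilibrium p* = 36, q* = 115.
Because the floor (55) lies above the market-clearing price, it is binding.
At p = 55: qd = 295 - 5·55 = 20 and qs = 4·55 - 29 = 191.
Consumer surplus without the control is ½ · (59 - 36) · 115 = 1322.5.
With the floor, consumers buy 20 units at 55, so CS = ½ · (59 - 55) · 20 = 40.
Change in consumer surplus = 40 - 1322.5 = -1282.5.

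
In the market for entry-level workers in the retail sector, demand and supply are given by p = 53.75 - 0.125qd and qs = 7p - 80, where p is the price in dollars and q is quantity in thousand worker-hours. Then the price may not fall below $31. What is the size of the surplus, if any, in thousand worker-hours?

Rearranging demand gives qd = 430 - 8p. Equilibrium: 430 - 8p = 7p - 80, so 510 = 15p and p* = 34, q* = 158.
The floor of 31 is below the equilibrium price 34, so it is not binding; the market clears at p* = 34, q* = 158.
Since the control does not bind, there is no surplus.

0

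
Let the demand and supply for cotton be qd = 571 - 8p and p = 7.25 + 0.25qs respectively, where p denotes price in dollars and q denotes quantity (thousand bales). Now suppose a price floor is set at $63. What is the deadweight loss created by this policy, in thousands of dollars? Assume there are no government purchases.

Rearranging supply gives qs = 4p - 29. Equilibrium: 571 - 8p = 4p - 29, so 600 = 12p and p* = 50, q* = 171.
Because the floor (63) lies above the market-clearing price, it is binding.
At p = 63: qd = 571 - 8·63 = 67 and qs = 4·63 - 29 = 223.
Quantity traded falls to 67. At q = 67 the demand price is (571 - 67)/8 = 63 and the supply price is (29 + 67)/4 = 24.
Deadweight loss = ½ · (63 - 24) · (171 - 67) = ½ · 39 · 104 = 2028.

2028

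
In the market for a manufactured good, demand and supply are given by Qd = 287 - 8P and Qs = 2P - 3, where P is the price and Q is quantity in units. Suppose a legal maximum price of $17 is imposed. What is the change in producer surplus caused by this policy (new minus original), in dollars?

-516

In a free market, 287 - 8P = 2P - 3 gives the equilibrium P* = 29, Q* = 55.
Since 17 < 29, the ceiling is binding.
At P = 17: Qd = 287 - 8·17 = 151 and Qs = 2·17 - 3 = 31.
Producer surplus without the control is ½ · (29 - 1.5) · 55 = 756.25.
With the ceiling, producers sell 31 units at 17, so PS = ½ · (17 - 1.5) · 31 = 240.25.
Change in producer surplus = 240.25 - 756.25 = -516.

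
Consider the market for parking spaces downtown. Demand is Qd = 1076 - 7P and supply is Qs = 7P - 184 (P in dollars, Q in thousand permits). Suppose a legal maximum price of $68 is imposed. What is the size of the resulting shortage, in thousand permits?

Without the control the market clears where 1076 - 7P = 7P - 184, i.e. P* = 90 and Q* = 446.
Because the ceiling (68) lies below the market-clearing price, it is binding.
At P = 68: Qd = 1076 - 7·68 = 600 and Qs = 7·68 - 184 = 292.
Shortage = Qd - Qs = 600 - 292 = 308.

308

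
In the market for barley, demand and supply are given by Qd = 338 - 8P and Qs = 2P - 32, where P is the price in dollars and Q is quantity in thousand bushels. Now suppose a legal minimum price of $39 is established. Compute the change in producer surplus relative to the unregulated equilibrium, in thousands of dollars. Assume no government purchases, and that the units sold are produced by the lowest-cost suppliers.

Without the control the market clears where 338 - 8P = 2P - 32, i.e. P* = 37 and Q* = 42.
Because the floor (39) lies above the market-clearing price, it is binding.
At P = 39: Qd = 338 - 8·39 = 26 and Qs = 2·39 - 32 = 46.
Producer surplus without the control is ½ · (37 - 16) · 42 = 441.
With the floor, 26 units are sold at 39. The supply price at Q = 26 is 29, so PS = ½ · [(39 - 16) + (39 - 29)] · 26 = 429.
Change in producer surplus = 429 - 441 = -12.

-12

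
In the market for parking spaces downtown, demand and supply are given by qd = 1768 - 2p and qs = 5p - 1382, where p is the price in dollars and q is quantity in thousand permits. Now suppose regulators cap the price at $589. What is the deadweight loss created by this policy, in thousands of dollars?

0

Equilibrium: 1768 - 2p = 5p - 1382, so 3150 = 7p and p* = 450, q* = 868.
Since 589 is above p* = 450, the ceiling does not bind and the free-market outcome prevails.
Since the control does not bind, no trades are prevented and deadweight loss is zero.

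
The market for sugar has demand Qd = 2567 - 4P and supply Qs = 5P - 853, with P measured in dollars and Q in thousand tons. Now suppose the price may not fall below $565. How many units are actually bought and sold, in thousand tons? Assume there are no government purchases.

307

Setting quantity demanded equal to quantity supplied, 2567 - 4P = 5P - 853, gives P* = 380 and Q* = 1047.
Because the floor (565) lies above the market-clearing price, it is binding.
At P = 565: Qd = 2567 - 4·565 = 307 and Qs = 5·565 - 853 = 1972.
The quantity actually transacted is the short side, demand: 307.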